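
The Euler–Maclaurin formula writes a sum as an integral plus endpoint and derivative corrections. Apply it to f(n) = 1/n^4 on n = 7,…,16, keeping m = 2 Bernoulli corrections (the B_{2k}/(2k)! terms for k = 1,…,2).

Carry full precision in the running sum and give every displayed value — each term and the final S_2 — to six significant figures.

Integral: ∫_7^16 1/x^4 dx = 0.000890437.
½[f(7) + f(16)] = ½[0.000416493 + 1.52588e-05] = 0.000215876.
Integral + boundary = 0.00110631.
Order-1 term: 1/12 · (-3.81470e-06 − (-0.000237996)) = 1.95151e-05.
After k=1: 0.00112583.
Order-2 term: −1/720 · (-4.47035e-07 − (-0.000145712)) = -2.01757e-07.

S_2 ≈ 0.00112563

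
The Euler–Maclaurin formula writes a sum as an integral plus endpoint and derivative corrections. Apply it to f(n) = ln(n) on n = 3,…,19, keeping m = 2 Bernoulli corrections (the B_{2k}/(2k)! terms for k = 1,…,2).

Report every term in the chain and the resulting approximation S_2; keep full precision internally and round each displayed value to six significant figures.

S_2 ≈ 38.6467

The integral term ∫_3^19 ln(x) dx = 36.6485.
Boundary: ½(f(3) + f(19)) = ½(1.09861 + 2.94444) = 2.02153.
So far: 38.6700.
Correction k=1: B_{2}/2! · (f^{(1)}(19) − f^{(1)}(3)) = 1/12 · (0.0526316 − 0.333333) = -0.0233918.
Partial sum through k=1: 38.6466.
Correction k=2: B_{4}/4! · (f^{(3)}(19) − f^{(3)}(3)) = −1/720 · (0.000291588 − 0.0740741) = 0.000102476.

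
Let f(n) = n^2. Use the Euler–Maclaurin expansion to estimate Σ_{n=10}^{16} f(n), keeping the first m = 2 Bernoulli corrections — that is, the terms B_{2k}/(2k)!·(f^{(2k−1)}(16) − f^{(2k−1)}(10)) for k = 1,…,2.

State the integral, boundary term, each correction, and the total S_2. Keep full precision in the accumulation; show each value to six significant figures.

S_2 ≈ 1211.00

∫_10^16 x^2 dx evaluates to 1032.00.
Boundary: ½(f(10) + f(16)) = ½(100.000 + 256.000) = 178.000.
Running total after boundary: 1210.00.
Order-1 term: 1/12 · (32.0000 − 20.0000) = 1.00000.
Running total after k=1: 1211.00.
Order-2 term: −1/720 · (0.00000 − 0.00000) = 0.00000.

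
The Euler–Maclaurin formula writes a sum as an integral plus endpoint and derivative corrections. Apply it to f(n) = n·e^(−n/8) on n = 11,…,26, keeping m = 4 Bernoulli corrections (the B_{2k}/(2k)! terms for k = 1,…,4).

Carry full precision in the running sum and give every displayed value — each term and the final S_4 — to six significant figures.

S_4 ≈ 29.7804

∫_11^26 x·e^(−x/8) dx evaluates to 27.8850.
½[f(11) + f(26)] = ½[2.78124 + 1.00813] = 1.89468.
So far: 29.7797.
Order-1 term: 1/12 · (-0.0872420 − (-0.0948148)) = 0.000631073.
Partial sum through k=1: 29.7803.
Order-2 term: −1/720 · (-0.000151462 − 0.00641976) = 9.12669e-06.
Partial sum through k=2: 29.7804.
Order-3 term: 1/30240 · (1.65661e-05 − 0.000223766) = -6.85183e-09.
Partial sum through k=3: 29.7804.
Order-4 term: −1/1209600 · (5.54669e-07 − 5.42535e-06) = 4.02669e-12.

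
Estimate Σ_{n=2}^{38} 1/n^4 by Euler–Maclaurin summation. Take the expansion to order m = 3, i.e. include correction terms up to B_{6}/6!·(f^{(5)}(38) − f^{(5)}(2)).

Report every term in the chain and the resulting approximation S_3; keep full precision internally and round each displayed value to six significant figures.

S_3 ≈ 0.0824594

Integral: ∫_2^38 1/x^4 dx = 0.0416606.
Endpoint term: (f(2) + f(38))/2 = (0.0625000 + 4.79585e-07)/2 = 0.0312502.
So far: 0.0729108.
Order-1 term: 1/12 · (-5.04826e-08 − (-0.125000)) = 0.0104167.
Running total after k=1: 0.0833275.
Order-2 term: −1/720 · (-1.04881e-09 − (-0.937500)) = -0.00130208.
Running total after k=2: 0.0820254.
Order-3 term: 1/30240 · (-4.06740e-11 − (-13.1250)) = 0.000434028.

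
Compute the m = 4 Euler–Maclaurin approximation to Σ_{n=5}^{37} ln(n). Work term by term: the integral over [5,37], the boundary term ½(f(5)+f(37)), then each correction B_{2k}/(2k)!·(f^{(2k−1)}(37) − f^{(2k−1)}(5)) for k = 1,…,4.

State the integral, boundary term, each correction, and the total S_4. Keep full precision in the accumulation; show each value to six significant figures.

The integral term ∫_5^37 ln(x) dx = 93.5568.
Endpoint term: (f(5) + f(37))/2 = (1.60944 + 3.61092)/2 = 2.61018.
Integral + boundary = 96.1670.
k=1: B_{2}/(2)! × [f^{(1)}(37) − f^{(1)}(5)] = 1/12 × (0.0270270 − 0.200000) = -0.0144144.
Partial sum through k=1: 96.1525.
k=2: B_{4}/(4)! × [f^{(3)}(37) − f^{(3)}(5)] = −1/720 × (3.94843e-05 − 0.0160000) = 2.21674e-05.
Partial sum through k=2: 96.1526.
k=3: B_{6}/(6)! × [f^{(5)}(37) − f^{(5)}(5)] = 1/30240 × (3.46101e-07 − 0.00768000) = -2.53957e-07.
Partial sum through k=3: 96.1526.
k=4: B_{8}/(8)! × [f^{(7)}(37) − f^{(7)}(5)] = −1/1209600 × (7.58439e-09 − 0.00921600) = 7.61904e-09.

S_4 ≈ 96.1526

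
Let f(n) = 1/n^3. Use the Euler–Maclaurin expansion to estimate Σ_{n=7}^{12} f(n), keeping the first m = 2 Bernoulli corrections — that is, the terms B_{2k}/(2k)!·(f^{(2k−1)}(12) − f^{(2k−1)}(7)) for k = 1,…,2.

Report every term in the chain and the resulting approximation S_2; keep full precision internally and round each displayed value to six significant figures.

S_2 ≈ 0.00857032

∫_7^12 1/x^3 dx evaluates to 0.00673186.
Endpoint term: (f(7) + f(12))/2 = (0.00291545 + 0.000578704)/2 = 0.00174708.
Running total after boundary: 0.00847894.
Order-1 term: 1/12 · (-0.000144676 − (-0.00124948)) = 9.20670e-05.
Partial sum through k=1: 0.00857100.
Order-2 term: −1/720 · (-2.00939e-05 − (-0.000509992)) = -6.80413e-07.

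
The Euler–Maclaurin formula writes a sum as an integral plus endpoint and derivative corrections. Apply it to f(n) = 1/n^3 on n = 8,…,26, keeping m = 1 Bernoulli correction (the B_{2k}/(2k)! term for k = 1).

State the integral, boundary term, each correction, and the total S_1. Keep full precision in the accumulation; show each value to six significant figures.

The integral term ∫_8^26 1/x^3 dx = 0.00707286.
Boundary: ½(f(8) + f(26)) = ½(0.00195312 + 5.68958e-05) = 0.00100501.
Running total after boundary: 0.00807787.
k=1: B_{2}/(2)! × [f^{(1)}(26) − f^{(1)}(8)] = 1/12 × (-6.56490e-06 − (-0.000732422)) = 6.04881e-05.

S_1 ≈ 0.00813835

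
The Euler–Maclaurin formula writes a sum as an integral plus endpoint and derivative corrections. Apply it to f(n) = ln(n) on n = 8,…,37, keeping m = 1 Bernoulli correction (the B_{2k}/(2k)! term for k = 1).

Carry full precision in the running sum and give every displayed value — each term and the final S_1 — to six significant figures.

S_1 ≈ 90.8054

The integral term ∫_8^37 ln(x) dx = 87.9684.
Endpoint term: (f(8) + f(37))/2 = (2.07944 + 3.61092)/2 = 2.84518.
So far: 90.8136.
Order-1 term: 1/12 · (0.0270270 − 0.125000) = -0.00816441.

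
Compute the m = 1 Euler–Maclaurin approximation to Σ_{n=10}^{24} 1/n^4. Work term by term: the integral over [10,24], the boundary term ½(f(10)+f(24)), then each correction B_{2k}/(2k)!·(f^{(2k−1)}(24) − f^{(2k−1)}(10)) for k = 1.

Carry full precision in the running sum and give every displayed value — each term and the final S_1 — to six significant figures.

Integral: ∫_10^24 1/x^4 dx = 0.000309221.
Boundary: ½(f(10) + f(24)) = ½(0.000100000 + 3.01408e-06) = 5.15070e-05.
Running total after boundary: 0.000360728.
Order-1 term: 1/12 · (-5.02347e-07 − (-4.00000e-05)) = 3.29147e-06.

S_1 ≈ 0.000364019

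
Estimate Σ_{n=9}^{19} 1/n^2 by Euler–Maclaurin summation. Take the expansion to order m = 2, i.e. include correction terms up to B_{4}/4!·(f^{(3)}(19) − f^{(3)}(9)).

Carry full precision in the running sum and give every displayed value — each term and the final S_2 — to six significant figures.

S_2 ≈ 0.0662412

The integral term ∫_9^19 1/x^2 dx = 0.0584795.
Boundary: ½(f(9) + f(19)) = ½(0.0123457 + 0.00277008) = 0.00755788.
Running total after boundary: 0.0660374.
k=1: B_{2}/(2)! × [f^{(1)}(19) − f^{(1)}(9)] = 1/12 × (-0.000291588 − (-0.00274348)) = 0.000204325.
Running total after k=1: 0.0662417.
k=2: B_{4}/(4)! × [f^{(3)}(19) − f^{(3)}(9)] = −1/720 × (-9.69267e-06 − (-0.000406442)) = -5.51041e-07.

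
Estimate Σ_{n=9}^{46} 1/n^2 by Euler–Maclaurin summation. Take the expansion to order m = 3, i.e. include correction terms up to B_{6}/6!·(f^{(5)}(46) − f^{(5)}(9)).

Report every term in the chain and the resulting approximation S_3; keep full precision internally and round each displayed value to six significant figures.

S_3 ≈ 0.0960075

∫_9^46 1/x^2 dx evaluates to 0.0893720.
½[f(9) + f(46)] = ½[0.0123457 + 0.000472590] = 0.00640913.
Running total after boundary: 0.0957811.
Correction k=1: B_{2}/2! · (f^{(1)}(46) − f^{(1)}(9)) = 1/12 · (-2.05474e-05 − (-0.00274348)) = 0.000226911.
Running total after k=1: 0.0960080.
Correction k=2: B_{4}/4! · (f^{(3)}(46) − f^{(3)}(9)) = −1/720 · (-1.16526e-07 − (-0.000406442)) = -5.64341e-07.
Running total after k=2: 0.0960075.
Correction k=3: B_{6}/6! · (f^{(5)}(46) − f^{(5)}(9)) = 1/30240 · (-1.65207e-09 − (-0.000150534)) = 4.97793e-09.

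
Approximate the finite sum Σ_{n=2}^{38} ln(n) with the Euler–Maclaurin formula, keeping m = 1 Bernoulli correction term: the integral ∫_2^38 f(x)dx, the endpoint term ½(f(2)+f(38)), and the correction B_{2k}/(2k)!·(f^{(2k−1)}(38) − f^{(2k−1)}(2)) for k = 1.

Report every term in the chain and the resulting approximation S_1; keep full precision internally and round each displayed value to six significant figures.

S_1 ≈ 102.968

∫_2^38 ln(x) dx evaluates to 100.842.
½[f(2) + f(38)] = ½[0.693147 + 3.63759] = 2.16537.
Running total after boundary: 103.007.
k=1: B_{2}/(2)! × [f^{(1)}(38) − f^{(1)}(2)] = 1/12 × (0.0263158 − 0.500000) = -0.0394737.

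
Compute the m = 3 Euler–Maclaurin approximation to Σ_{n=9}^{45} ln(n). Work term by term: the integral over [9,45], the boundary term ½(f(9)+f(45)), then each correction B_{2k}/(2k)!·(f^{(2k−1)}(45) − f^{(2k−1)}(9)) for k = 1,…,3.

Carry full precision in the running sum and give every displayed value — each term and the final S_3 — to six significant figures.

The integral term ∫_9^45 ln(x) dx = 115.525.
Boundary: ½(f(9) + f(45)) = ½(2.19722 + 3.80666) = 3.00194.
Running total after boundary: 118.527.
Order-1 term: 1/12 · (0.0222222 − 0.111111) = -0.00740741.
Running total after k=1: 118.519.
Order-2 term: −1/720 · (2.19479e-05 − 0.00274348) = 3.77991e-06.
Running total after k=2: 118.519.
Order-3 term: 1/30240 · (1.30061e-07 − 0.000406442) = -1.34362e-08.

S_3 ≈ 118.519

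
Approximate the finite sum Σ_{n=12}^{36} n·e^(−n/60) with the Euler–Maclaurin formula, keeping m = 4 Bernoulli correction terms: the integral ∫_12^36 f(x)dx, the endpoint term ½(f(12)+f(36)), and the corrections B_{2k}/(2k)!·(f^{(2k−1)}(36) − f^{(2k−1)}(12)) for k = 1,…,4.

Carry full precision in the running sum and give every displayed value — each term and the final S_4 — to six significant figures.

∫_12^36 x·e^(−x/60) dx evaluates to 375.762.
Boundary: ½(f(12) + f(36)) = ½(9.82477 + 19.7572) = 14.7910.
So far: 390.553.
Order-1 term: 1/12 · (0.219525 − 0.654985) = -0.0362883.
Partial sum through k=1: 390.517.
Order-2 term: −1/720 · (0.000365874 − 0.000636791) = 3.76272e-07.
Partial sum through k=2: 390.517.
Order-3 term: 1/30240 · (1.86325e-07 − 3.03234e-07) = -3.86603e-12.
Partial sum through k=3: 390.517.
Order-4 term: −1/1209600 · (7.52828e-11 − 1.19328e-10) = 3.64131e-17.

S_4 ≈ 390.517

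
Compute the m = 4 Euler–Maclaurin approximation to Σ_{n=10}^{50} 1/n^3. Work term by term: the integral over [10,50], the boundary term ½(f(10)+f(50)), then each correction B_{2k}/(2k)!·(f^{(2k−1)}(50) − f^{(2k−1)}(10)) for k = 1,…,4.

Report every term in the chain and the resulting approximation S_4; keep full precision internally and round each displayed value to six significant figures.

The integral term ∫_10^50 1/x^3 dx = 0.00480000.
Boundary: ½(f(10) + f(50)) = ½(0.00100000 + 8.00000e-06) = 0.000504000.
Integral + boundary = 0.00530400.
Order-1 term: 1/12 · (-4.80000e-07 − (-0.000300000)) = 2.49600e-05.
Partial sum through k=1: 0.00532896.
Order-2 term: −1/720 · (-3.84000e-09 − (-6.00000e-05)) = -8.33280e-08.
Partial sum through k=2: 0.00532888.
Order-3 term: 1/30240 · (-6.45120e-11 − (-2.52000e-05)) = 8.33331e-10.
Partial sum through k=3: 0.00532888.
Order-4 term: −1/1209600 · (-1.85795e-12 − (-1.81440e-05)) = -1.50000e-11.

S_4 ≈ 0.00532888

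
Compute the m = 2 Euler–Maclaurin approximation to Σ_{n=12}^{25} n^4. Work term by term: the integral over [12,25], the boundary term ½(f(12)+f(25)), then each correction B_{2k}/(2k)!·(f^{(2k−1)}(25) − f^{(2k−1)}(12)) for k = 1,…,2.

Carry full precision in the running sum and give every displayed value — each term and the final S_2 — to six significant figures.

∫_12^25 x^4 dx evaluates to 1.90336e+06.
Boundary: ½(f(12) + f(25)) = ½(20736.0 + 390625) = 205680.
Running total after boundary: 2.10904e+06.
Correction k=1: B_{2}/2! · (f^{(1)}(25) − f^{(1)}(12)) = 1/12 · (62500.0 − 6912.00) = 4632.33.
Running total after k=1: 2.11367e+06.
Correction k=2: B_{4}/4! · (f^{(3)}(25) − f^{(3)}(12)) = −1/720 · (600.000 − 288.000) = -0.433333.

S_2 ≈ 2.11367e+06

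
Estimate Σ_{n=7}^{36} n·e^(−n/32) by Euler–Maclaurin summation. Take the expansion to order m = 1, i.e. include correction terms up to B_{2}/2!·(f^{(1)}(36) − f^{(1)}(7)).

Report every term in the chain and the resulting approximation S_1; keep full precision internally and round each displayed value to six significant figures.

S_1 ≈ 304.953

∫_7^36 x·e^(−x/32) dx evaluates to 296.352.
½[f(7) + f(36)] = ½[5.62466 + 11.6875] = 8.65607.
So far: 305.008.
k=1: B_{2}/(2)! × [f^{(1)}(36) − f^{(1)}(7)] = 1/12 × (-0.0405816 − 0.627752) = -0.0556945.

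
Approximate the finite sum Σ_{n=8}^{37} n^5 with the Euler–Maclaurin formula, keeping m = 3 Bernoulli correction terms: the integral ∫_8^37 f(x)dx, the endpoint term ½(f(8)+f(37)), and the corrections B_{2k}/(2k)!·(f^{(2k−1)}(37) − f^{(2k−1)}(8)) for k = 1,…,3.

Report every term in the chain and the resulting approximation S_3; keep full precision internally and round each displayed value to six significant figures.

Integral: ∫_8^37 x^5 dx = 4.27577e+08.
Boundary: ½(f(8) + f(37)) = ½(32768.0 + 6.93440e+07) = 3.46884e+07.
So far: 4.62266e+08.
Order-1 term: 1/12 · (9.37080e+06 − 20480.0) = 779194.
Partial sum through k=1: 4.63045e+08.
Order-2 term: −1/720 · (82140.0 − 3840.00) = -108.750.
Partial sum through k=2: 4.63045e+08.
Order-3 term: 1/30240 · (120.000 − 120.000) = 0.00000.

S_3 ≈ 4.63045e+08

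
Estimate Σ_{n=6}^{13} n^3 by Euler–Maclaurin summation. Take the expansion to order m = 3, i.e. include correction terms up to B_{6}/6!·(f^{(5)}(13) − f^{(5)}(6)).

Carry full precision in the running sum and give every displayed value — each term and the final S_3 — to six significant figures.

∫_6^13 x^3 dx evaluates to 6816.25.
Endpoint term: (f(6) + f(13))/2 = (216.000 + 2197.00)/2 = 1206.50.
Running total after boundary: 8022.75.
Correction k=1: B_{2}/2! · (f^{(1)}(13) − f^{(1)}(6)) = 1/12 · (507.000 − 108.000) = 33.2500.
After k=1: 8056.00.
Correction k=2: B_{4}/4! · (f^{(3)}(13) − f^{(3)}(6)) = −1/720 · (6.00000 − 6.00000) = 0.00000.
After k=2: 8056.00.
Correction k=3: B_{6}/6! · (f^{(5)}(13) − f^{(5)}(6)) = 1/30240 · (0.00000 − 0.00000) = 0.00000.

S_3 ≈ 8056.00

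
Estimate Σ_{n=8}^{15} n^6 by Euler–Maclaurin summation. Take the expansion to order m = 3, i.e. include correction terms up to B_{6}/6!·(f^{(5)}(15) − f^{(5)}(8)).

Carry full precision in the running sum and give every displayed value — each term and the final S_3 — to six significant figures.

The integral term ∫_8^15 x^6 dx = 2.41089e+07.
Endpoint term: (f(8) + f(15))/2 = (262144 + 1.13906e+07)/2 = 5.82638e+06.
So far: 2.99353e+07.
Correction k=1: B_{2}/2! · (f^{(1)}(15) − f^{(1)}(8)) = 1/12 · (4.55625e+06 − 196608) = 363304.
After k=1: 3.02986e+07.
Correction k=2: B_{4}/4! · (f^{(3)}(15) − f^{(3)}(8)) = −1/720 · (405000 − 61440.0) = -477.167.
After k=2: 3.02981e+07.
Correction k=3: B_{6}/6! · (f^{(5)}(15) − f^{(5)}(8)) = 1/30240 · (10800.0 − 5760.00) = 0.166667.

S_3 ≈ 3.02981e+07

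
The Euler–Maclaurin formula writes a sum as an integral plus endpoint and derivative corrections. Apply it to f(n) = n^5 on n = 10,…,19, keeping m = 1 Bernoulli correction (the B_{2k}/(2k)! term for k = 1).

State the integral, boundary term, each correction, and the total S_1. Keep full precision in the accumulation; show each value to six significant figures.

The integral term ∫_10^19 x^5 dx = 7.67431e+06.
½[f(10) + f(19)] = ½[100000 + 2.47610e+06] = 1.28805e+06.
Running total after boundary: 8.96236e+06.
Order-1 term: 1/12 · (651605 − 50000.0) = 50133.8.

S_1 ≈ 9.01250e+06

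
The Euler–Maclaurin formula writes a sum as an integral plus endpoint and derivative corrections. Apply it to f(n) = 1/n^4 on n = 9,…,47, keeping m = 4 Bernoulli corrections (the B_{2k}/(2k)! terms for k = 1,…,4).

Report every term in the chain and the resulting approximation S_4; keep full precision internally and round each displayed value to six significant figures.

S_4 ≈ 0.000535956

Integral: ∫_9^47 1/x^4 dx = 0.000454037.
½[f(9) + f(47)] = ½[0.000152416 + 2.04931e-07] = 7.63104e-05.
Running total after boundary: 0.000530347.
k=1: B_{2}/(2)! × [f^{(1)}(47) − f^{(1)}(9)] = 1/12 × (-1.74410e-08 − (-6.77404e-05)) = 5.64358e-06.
Partial sum through k=1: 0.000535991.
k=2: B_{4}/(4)! × [f^{(3)}(47) − f^{(3)}(9)] = −1/720 × (-2.36862e-10 − (-2.50890e-05)) = -3.48455e-08.
Partial sum through k=2: 0.000535956.
k=3: B_{6}/(6)! × [f^{(5)}(47) − f^{(5)}(9)] = 1/30240 × (-6.00466e-12 − (-1.73455e-05)) = 5.73594e-10.
Partial sum through k=3: 0.000535956.
k=4: B_{8}/(8)! × [f^{(7)}(47) − f^{(7)}(9)] = −1/1209600 × (-2.44644e-13 − (-1.92728e-05)) = -1.59332e-11.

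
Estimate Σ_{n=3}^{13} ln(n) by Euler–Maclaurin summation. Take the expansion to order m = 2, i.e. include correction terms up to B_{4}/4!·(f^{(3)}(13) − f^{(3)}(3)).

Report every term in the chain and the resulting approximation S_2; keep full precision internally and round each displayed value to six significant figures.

∫_3^13 ln(x) dx evaluates to 20.0485.
½[f(3) + f(13)] = ½[1.09861 + 2.56495] = 1.83178.
Integral + boundary = 21.8803.
k=1: B_{2}/(2)! × [f^{(1)}(13) − f^{(1)}(3)] = 1/12 × (0.0769231 − 0.333333) = -0.0213675.
After k=1: 21.8589.
k=2: B_{4}/(4)! × [f^{(3)}(13) − f^{(3)}(3)] = −1/720 × (0.000910332 − 0.0740741) = 0.000101616.

S_2 ≈ 21.8590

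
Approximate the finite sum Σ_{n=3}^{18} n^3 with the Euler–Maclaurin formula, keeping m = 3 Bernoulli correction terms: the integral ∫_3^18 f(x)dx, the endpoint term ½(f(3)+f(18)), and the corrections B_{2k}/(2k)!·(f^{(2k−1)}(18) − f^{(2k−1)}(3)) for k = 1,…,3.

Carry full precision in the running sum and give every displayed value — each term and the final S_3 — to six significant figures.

∫_3^18 x^3 dx evaluates to 26223.8.
Endpoint term: (f(3) + f(18))/2 = (27.0000 + 5832.00)/2 = 2929.50.
Running total after boundary: 29153.2.
Order-1 term: 1/12 · (972.000 − 27.0000) = 78.7500.
After k=1: 29232.0.
Order-2 term: −1/720 · (6.00000 − 6.00000) = 0.00000.
After k=2: 29232.0.
Order-3 term: 1/30240 · (0.00000 − 0.00000) = 0.00000.

S_3 ≈ 29232.0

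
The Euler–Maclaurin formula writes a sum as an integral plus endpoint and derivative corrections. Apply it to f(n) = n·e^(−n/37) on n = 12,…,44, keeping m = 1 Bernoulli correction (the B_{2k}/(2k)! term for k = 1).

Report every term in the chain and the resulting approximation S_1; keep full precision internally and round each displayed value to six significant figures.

Integral: ∫_12^44 x·e^(−x/37) dx = 398.337.
Boundary: ½(f(12) + f(44)) = ½(8.67619 + 13.3966) = 11.0364.
So far: 409.373.
k=1: B_{2}/(2)! × [f^{(1)}(44) − f^{(1)}(12)] = 1/12 × (-0.0576021 − 0.488524) = -0.0455105.

S_1 ≈ 409.328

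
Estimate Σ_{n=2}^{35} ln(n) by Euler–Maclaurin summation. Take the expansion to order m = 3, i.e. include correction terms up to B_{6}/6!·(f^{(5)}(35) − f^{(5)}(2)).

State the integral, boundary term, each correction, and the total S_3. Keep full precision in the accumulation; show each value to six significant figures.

S_3 ≈ 92.1362

Integral: ∫_2^35 ln(x) dx = 90.0509.
Endpoint term: (f(2) + f(35))/2 = (0.693147 + 3.55535)/2 = 2.12425.
Integral + boundary = 92.1751.
k=1: B_{2}/(2)! × [f^{(1)}(35) − f^{(1)}(2)] = 1/12 × (0.0285714 − 0.500000) = -0.0392857.
After k=1: 92.1358.
k=2: B_{4}/(4)! × [f^{(3)}(35) − f^{(3)}(2)] = −1/720 × (4.66472e-05 − 0.250000) = 0.000347157.
After k=2: 92.1362.
k=3: B_{6}/(6)! × [f^{(5)}(35) − f^{(5)}(2)] = 1/30240 × (4.56952e-07 − 0.750000) = -2.48016e-05.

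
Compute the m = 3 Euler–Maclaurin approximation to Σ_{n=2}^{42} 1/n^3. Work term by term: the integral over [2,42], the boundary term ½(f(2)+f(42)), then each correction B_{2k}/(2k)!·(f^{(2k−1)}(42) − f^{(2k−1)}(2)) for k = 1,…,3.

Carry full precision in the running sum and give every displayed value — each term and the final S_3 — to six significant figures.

S_3 ≈ 0.201872

The integral term ∫_2^42 1/x^3 dx = 0.124717.
½[f(2) + f(42)] = ½[0.125000 + 1.34975e-05] = 0.0625067.
Running total after boundary: 0.187223.
Correction k=1: B_{2}/2! · (f^{(1)}(42) − f^{(1)}(2)) = 1/12 · (-9.64104e-07 − (-0.187500)) = 0.0156249.
Partial sum through k=1: 0.202848.
Correction k=2: B_{4}/4! · (f^{(3)}(42) − f^{(3)}(2)) = −1/720 · (-1.09309e-08 − (-0.937500)) = -0.00130208.
Partial sum through k=2: 0.201546.
Correction k=3: B_{6}/6! · (f^{(5)}(42) − f^{(5)}(2)) = 1/30240 · (-2.60259e-10 − (-9.84375)) = 0.000325521.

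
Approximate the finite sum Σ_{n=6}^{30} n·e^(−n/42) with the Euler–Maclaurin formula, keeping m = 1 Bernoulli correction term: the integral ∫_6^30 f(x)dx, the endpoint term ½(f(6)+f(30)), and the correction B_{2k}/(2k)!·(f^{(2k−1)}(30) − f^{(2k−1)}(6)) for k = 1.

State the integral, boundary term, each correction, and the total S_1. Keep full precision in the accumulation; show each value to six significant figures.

S_1 ≈ 277.145

∫_6^30 x·e^(−x/42) dx evaluates to 267.252.
½[f(6) + f(30)] = ½[5.20127 + 14.6862] = 9.94376.
So far: 277.196.
k=1: B_{2}/(2)! × [f^{(1)}(30) − f^{(1)}(6)] = 1/12 × (0.139869 − 0.743038) = -0.0502641.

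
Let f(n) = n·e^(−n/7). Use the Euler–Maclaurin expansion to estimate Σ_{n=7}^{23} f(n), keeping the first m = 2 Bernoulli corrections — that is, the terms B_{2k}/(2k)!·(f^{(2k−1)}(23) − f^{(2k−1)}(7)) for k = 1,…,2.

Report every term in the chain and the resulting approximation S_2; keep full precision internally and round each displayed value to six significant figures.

S_2 ≈ 29.9060

∫_7^23 x·e^(−x/7) dx evaluates to 28.1953.
Endpoint term: (f(7) + f(23))/2 = (2.57516 + 0.860519)/2 = 1.71784.
So far: 29.9131.
Order-1 term: 1/12 · (-0.0855174 − 0.00000) = -0.00712645.
Partial sum through k=1: 29.9060.
Order-2 term: −1/720 · (-0.000218157 − 0.0150155) = 2.11578e-05.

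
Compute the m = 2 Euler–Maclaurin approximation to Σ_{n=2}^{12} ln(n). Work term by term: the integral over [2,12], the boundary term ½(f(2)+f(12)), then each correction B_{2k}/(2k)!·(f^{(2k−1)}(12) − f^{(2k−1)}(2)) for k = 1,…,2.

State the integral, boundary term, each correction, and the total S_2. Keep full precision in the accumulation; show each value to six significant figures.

S_2 ≈ 19.9872

∫_2^12 ln(x) dx evaluates to 18.4326.
Boundary: ½(f(2) + f(12)) = ½(0.693147 + 2.48491) = 1.58903.
Running total after boundary: 20.0216.
k=1: B_{2}/(2)! × [f^{(1)}(12) − f^{(1)}(2)] = 1/12 × (0.0833333 − 0.500000) = -0.0347222.
Partial sum through k=1: 19.9869.
k=2: B_{4}/(4)! × [f^{(3)}(12) − f^{(3)}(2)] = −1/720 × (0.00115741 − 0.250000) = 0.000345615.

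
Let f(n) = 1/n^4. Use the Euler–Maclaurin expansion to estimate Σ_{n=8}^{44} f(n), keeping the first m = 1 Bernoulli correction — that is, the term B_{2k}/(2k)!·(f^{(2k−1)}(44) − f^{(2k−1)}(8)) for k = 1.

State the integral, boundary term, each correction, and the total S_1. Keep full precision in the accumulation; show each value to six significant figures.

S_1 ≈ 0.000779503

Integral: ∫_8^44 1/x^4 dx = 0.000647129.
Boundary: ½(f(8) + f(44)) = ½(0.000244141 + 2.66802e-07) = 0.000122204.
Running total after boundary: 0.000769332.
Order-1 term: 1/12 · (-2.42547e-08 − (-0.000122070)) = 1.01705e-05.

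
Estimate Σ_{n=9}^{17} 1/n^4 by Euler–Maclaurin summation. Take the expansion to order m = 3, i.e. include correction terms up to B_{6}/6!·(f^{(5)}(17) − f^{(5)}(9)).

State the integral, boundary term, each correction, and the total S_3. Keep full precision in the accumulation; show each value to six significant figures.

S_3 ≈ 0.000476971

∫_9^17 1/x^4 dx evaluates to 0.000389400.
Endpoint term: (f(9) + f(17))/2 = (0.000152416 + 1.19730e-05)/2 = 8.21944e-05.
Integral + boundary = 0.000471595.
Correction k=1: B_{2}/2! · (f^{(1)}(17) − f^{(1)}(9)) = 1/12 · (-2.81719e-06 − (-6.77404e-05)) = 5.41026e-06.
Partial sum through k=1: 0.000477005.
Correction k=2: B_{4}/4! · (f^{(3)}(17) − f^{(3)}(9)) = −1/720 · (-2.92441e-07 − (-2.50890e-05)) = -3.44397e-08.
Partial sum through k=2: 0.000476970.
Correction k=3: B_{6}/6! · (f^{(5)}(17) − f^{(5)}(9)) = 1/30240 · (-5.66668e-08 − (-1.73455e-05)) = 5.71720e-10.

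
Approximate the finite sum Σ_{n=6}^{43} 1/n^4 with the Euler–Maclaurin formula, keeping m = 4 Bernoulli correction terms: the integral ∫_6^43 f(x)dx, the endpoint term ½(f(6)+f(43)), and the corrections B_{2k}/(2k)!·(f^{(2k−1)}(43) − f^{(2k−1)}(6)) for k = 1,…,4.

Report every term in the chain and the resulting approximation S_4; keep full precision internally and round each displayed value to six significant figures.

The integral term ∫_6^43 1/x^4 dx = 0.00153902.
½[f(6) + f(43)] = ½[0.000771605 + 2.92500e-07] = 0.000385949.
Running total after boundary: 0.00192497.
Correction k=1: B_{2}/2! · (f^{(1)}(43) − f^{(1)}(6)) = 1/12 · (-2.72093e-08 − (-0.000514403)) = 4.28647e-05.
Partial sum through k=1: 0.00196783.
Correction k=2: B_{4}/4! · (f^{(3)}(43) − f^{(3)}(6)) = −1/720 · (-4.41471e-10 − (-0.000428669)) = -5.95374e-07.
Partial sum through k=2: 0.00196724.
Correction k=3: B_{6}/6! · (f^{(5)}(43) − f^{(5)}(6)) = 1/30240 · (-1.33707e-11 − (-0.000666819)) = 2.20509e-08.
Partial sum through k=3: 0.00196726.
Correction k=4: B_{8}/8! · (f^{(7)}(43) − f^{(7)}(6)) = −1/1209600 · (-6.50817e-13 − (-0.00166705)) = -1.37818e-09.

S_4 ≈ 0.00196726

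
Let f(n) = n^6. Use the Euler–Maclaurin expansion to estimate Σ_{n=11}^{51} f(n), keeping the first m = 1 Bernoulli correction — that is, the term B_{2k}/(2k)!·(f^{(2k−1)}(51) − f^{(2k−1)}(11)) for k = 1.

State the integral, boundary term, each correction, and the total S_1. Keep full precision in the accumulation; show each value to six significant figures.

S_1 ≈ 1.37170e+11

Integral: ∫_11^51 x^6 dx = 1.28199e+11.
Endpoint term: (f(11) + f(51))/2 = (1.77156e+06 + 1.75963e+10)/2 = 8.79903e+09.
Running total after boundary: 1.36998e+11.
Order-1 term: 1/12 · (2.07015e+09 − 966306) = 1.72432e+08.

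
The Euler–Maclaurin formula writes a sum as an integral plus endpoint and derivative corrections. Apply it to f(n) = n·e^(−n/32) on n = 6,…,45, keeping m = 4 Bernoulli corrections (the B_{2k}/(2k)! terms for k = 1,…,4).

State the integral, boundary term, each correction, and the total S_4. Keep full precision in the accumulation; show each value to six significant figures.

Integral: ∫_6^45 x·e^(−x/32) dx = 404.270.
Boundary: ½(f(6) + f(45)) = ½(4.97417 + 11.0277) = 8.00095.
Running total after boundary: 412.271.
Correction k=1: B_{2}/2! · (f^{(1)}(45) − f^{(1)}(6)) = 1/12 · (-0.0995558 − 0.673586) = -0.0644285.
After k=1: 412.207.
Correction k=2: B_{4}/4! · (f^{(3)}(45) − f^{(3)}(6)) = −1/720 · (0.000381411 − 0.00227700) = 2.63276e-06.
After k=2: 412.207.
Correction k=3: B_{6}/6! · (f^{(5)}(45) − f^{(5)}(6)) = 1/30240 · (8.39888e-07 − 3.80488e-06) = -9.80486e-11.
After k=3: 412.207.
Correction k=4: B_{8}/8! · (f^{(7)}(45) − f^{(7)}(6)) = −1/1209600 · (1.27666e-09 − 5.25989e-09) = 3.29301e-15.

S_4 ≈ 412.207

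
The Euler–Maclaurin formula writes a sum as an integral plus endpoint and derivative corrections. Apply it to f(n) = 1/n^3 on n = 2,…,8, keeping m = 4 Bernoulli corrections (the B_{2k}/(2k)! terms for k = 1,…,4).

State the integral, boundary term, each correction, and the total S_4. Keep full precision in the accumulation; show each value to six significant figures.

Integral: ∫_2^8 1/x^3 dx = 0.117188.
½[f(2) + f(8)] = ½[0.125000 + 0.00195312] = 0.0634766.
Integral + boundary = 0.180664.
k=1: B_{2}/(2)! × [f^{(1)}(8) − f^{(1)}(2)] = 1/12 × (-0.000732422 − (-0.187500)) = 0.0155640.
Partial sum through k=1: 0.196228.
k=2: B_{4}/(4)! × [f^{(3)}(8) − f^{(3)}(2)] = −1/720 × (-0.000228882 − (-0.937500)) = -0.00130177.
Partial sum through k=2: 0.194926.
k=3: B_{6}/(6)! × [f^{(5)}(8) − f^{(5)}(2)] = 1/30240 × (-0.000150204 − (-9.84375)) = 0.000325516.
Partial sum through k=3: 0.195252.
k=4: B_{8}/(8)! × [f^{(7)}(8) − f^{(7)}(2)] = −1/1209600 × (-0.000168979 − (-177.188)) = -0.000146484.

S_4 ≈ 0.195105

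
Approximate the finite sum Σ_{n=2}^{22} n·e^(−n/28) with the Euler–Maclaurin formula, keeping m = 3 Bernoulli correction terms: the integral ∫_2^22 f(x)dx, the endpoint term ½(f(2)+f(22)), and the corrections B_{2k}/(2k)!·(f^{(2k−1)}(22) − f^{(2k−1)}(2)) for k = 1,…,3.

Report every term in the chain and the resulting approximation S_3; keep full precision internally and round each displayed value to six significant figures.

S_3 ≈ 149.862

∫_2^22 x·e^(−x/28) dx evaluates to 143.981.
½[f(2) + f(22)] = ½[1.86213 + 10.0275] = 5.94480.
Running total after boundary: 149.926.
k=1: B_{2}/(2)! × [f^{(1)}(22) − f^{(1)}(2)] = 1/12 × (0.0976701 − 0.864558) = -0.0639073.
Running total after k=1: 149.862.
k=2: B_{4}/(4)! × [f^{(3)}(22) − f^{(3)}(2)] = −1/720 × (0.00128732 − 0.00347791) = 3.04249e-06.
Running total after k=2: 149.862.
k=3: B_{6}/(6)! × [f^{(5)}(22) − f^{(5)}(2)] = 1/30240 × (3.12508e-06 − 7.46565e-06) = -1.43538e-10.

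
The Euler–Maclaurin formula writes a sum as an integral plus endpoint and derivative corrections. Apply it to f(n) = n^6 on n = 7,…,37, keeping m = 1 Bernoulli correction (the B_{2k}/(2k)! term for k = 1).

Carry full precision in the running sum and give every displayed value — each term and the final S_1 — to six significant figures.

S_1 ≈ 1.48792e+10

∫_7^37 x^6 dx evaluates to 1.35616e+10.
½[f(7) + f(37)] = ½[117649 + 2.56573e+09] = 1.28292e+09.
Integral + boundary = 1.48445e+10.
Correction k=1: B_{2}/2! · (f^{(1)}(37) − f^{(1)}(7)) = 1/12 · (4.16064e+08 − 100842) = 3.46636e+07.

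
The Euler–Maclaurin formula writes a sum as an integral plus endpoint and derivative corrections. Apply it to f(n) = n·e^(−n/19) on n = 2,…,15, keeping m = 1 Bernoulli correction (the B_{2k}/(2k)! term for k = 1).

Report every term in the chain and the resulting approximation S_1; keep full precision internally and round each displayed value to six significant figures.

S_1 ≈ 70.0434

The integral term ∫_2^15 x·e^(−x/19) dx = 65.7969.
Endpoint term: (f(2) + f(15))/2 = (1.80018 + 6.81126)/2 = 4.30572.
Running total after boundary: 70.1026.
Correction k=1: B_{2}/2! · (f^{(1)}(15) − f^{(1)}(2)) = 1/12 · (0.0955966 − 0.805342) = -0.0591454.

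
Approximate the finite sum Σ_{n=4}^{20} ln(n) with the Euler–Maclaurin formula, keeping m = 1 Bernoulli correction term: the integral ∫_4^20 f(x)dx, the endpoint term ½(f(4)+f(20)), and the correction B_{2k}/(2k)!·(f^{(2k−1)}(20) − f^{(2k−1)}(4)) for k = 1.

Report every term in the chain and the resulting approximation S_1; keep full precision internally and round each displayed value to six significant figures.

∫_4^20 ln(x) dx evaluates to 38.3695.
½[f(4) + f(20)] = ½[1.38629 + 2.99573] = 2.19101.
So far: 40.5605.
Order-1 term: 1/12 · (0.0500000 − 0.250000) = -0.0166667.

S_1 ≈ 40.5438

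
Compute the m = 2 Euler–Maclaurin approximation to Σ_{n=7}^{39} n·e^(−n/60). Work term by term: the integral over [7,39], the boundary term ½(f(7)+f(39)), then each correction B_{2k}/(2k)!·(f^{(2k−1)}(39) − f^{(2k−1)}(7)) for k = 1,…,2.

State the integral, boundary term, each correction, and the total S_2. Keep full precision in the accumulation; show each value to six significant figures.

∫_7^39 x·e^(−x/60) dx evaluates to 476.373.
Endpoint term: (f(7) + f(39))/2 = (6.22917 + 20.3598)/2 = 13.2945.
Running total after boundary: 489.667.
Correction k=1: B_{2}/2! · (f^{(1)}(39) − f^{(1)}(7)) = 1/12 · (0.182716 − 0.786062) = -0.0502789.
After k=1: 489.617.
Correction k=2: B_{4}/4! · (f^{(3)}(39) − f^{(3)}(7)) = −1/720 · (0.000340780 − 0.000712729) = 5.16597e-07.

S_2 ≈ 489.617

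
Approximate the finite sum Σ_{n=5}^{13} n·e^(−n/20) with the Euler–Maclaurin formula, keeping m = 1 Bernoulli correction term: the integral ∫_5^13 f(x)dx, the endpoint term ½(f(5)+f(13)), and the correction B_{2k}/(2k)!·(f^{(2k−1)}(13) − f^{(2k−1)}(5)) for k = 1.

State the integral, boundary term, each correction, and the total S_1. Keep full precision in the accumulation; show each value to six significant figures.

Integral: ∫_5^13 x·e^(−x/20) dx = 44.8502.
Endpoint term: (f(5) + f(13))/2 = (3.89400 + 6.78660)/2 = 5.34030.
Running total after boundary: 50.1905.
k=1: B_{2}/(2)! × [f^{(1)}(13) − f^{(1)}(5)] = 1/12 × (0.182716 − 0.584101) = -0.0334487.

S_1 ≈ 50.1570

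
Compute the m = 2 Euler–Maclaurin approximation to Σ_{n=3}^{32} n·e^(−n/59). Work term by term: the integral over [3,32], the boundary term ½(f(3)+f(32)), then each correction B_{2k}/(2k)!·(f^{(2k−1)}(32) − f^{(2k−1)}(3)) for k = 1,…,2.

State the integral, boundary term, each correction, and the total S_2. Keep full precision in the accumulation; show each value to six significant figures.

∫_3^32 x·e^(−x/59) dx evaluates to 355.290.
½[f(3) + f(32)] = ½[2.85127 + 18.6037] = 10.7275.
So far: 366.017.
Correction k=1: B_{2}/2! · (f^{(1)}(32) − f^{(1)}(3)) = 1/12 · (0.266049 − 0.902097) = -0.0530040.
Partial sum through k=1: 365.964.
Correction k=2: B_{4}/4! · (f^{(3)}(32) − f^{(3)}(3)) = −1/720 · (0.000410452 − 0.000805212) = 5.48278e-07.

S_2 ≈ 365.964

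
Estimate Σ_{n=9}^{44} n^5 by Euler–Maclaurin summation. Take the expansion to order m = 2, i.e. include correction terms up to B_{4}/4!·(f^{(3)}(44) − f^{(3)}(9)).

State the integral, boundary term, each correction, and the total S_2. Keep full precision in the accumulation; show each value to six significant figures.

Integral: ∫_9^44 x^5 dx = 1.20930e+09.
Endpoint term: (f(9) + f(44))/2 = (59049.0 + 1.64916e+08)/2 = 8.24876e+07.
Integral + boundary = 1.29178e+09.
Correction k=1: B_{2}/2! · (f^{(1)}(44) − f^{(1)}(9)) = 1/12 · (1.87405e+07 − 32805.0) = 1.55897e+06.
Running total after k=1: 1.29334e+09.
Correction k=2: B_{4}/4! · (f^{(3)}(44) − f^{(3)}(9)) = −1/720 · (116160 − 4860.00) = -154.583.

S_2 ≈ 1.29334e+09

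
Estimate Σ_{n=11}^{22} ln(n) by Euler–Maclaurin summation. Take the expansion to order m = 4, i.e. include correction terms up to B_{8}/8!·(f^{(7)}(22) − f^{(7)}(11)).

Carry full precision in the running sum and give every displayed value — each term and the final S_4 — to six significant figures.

∫_11^22 ln(x) dx evaluates to 30.6261.
Endpoint term: (f(11) + f(22))/2 = (2.39790 + 3.09104)/2 = 2.74447.
Running total after boundary: 33.3706.
Correction k=1: B_{2}/2! · (f^{(1)}(22) − f^{(1)}(11)) = 1/12 · (0.0454545 − 0.0909091) = -0.00378788.
Running total after k=1: 33.3668.
Correction k=2: B_{4}/4! · (f^{(3)}(22) − f^{(3)}(11)) = −1/720 · (0.000187829 − 0.00150263) = 1.82611e-06.
Running total after k=2: 33.3668.
Correction k=3: B_{6}/6! · (f^{(5)}(22) − f^{(5)}(11)) = 1/30240 · (4.65691e-06 − 0.000149021) = -4.77395e-09.
Running total after k=3: 33.3668.
Correction k=4: B_{8}/8! · (f^{(7)}(22) − f^{(7)}(11)) = −1/1209600 · (2.88651e-07 − 3.69474e-05) = 3.03065e-11.

S_4 ≈ 33.3668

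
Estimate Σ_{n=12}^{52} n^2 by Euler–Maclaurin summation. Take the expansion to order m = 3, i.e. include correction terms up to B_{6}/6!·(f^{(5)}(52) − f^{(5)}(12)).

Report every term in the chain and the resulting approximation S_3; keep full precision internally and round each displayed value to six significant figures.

∫_12^52 x^2 dx evaluates to 46293.3.
½[f(12) + f(52)] = ½[144.000 + 2704.00] = 1424.00.
Running total after boundary: 47717.3.
Order-1 term: 1/12 · (104.000 − 24.0000) = 6.66667.
Partial sum through k=1: 47724.0.
Order-2 term: −1/720 · (0.00000 − 0.00000) = 0.00000.
Partial sum through k=2: 47724.0.
Order-3 term: 1/30240 · (0.00000 − 0.00000) = 0.00000.

S_3 ≈ 47724.0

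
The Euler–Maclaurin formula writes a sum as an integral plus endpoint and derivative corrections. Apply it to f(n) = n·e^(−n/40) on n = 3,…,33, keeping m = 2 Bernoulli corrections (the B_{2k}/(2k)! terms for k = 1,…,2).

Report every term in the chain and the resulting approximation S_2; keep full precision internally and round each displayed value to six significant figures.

S_2 ≈ 324.630

∫_3^33 x·e^(−x/40) dx evaluates to 316.073.
Endpoint term: (f(3) + f(33))/2 = (2.78323 + 14.4618)/2 = 8.62249.
So far: 324.695.
Correction k=1: B_{2}/2! · (f^{(1)}(33) − f^{(1)}(3)) = 1/12 · (0.0766911 − 0.858163) = -0.0651226.
Partial sum through k=1: 324.630.
Correction k=2: B_{4}/4! · (f^{(3)}(33) − f^{(3)}(3)) = −1/720 · (0.000595726 − 0.00169603) = 1.52820e-06.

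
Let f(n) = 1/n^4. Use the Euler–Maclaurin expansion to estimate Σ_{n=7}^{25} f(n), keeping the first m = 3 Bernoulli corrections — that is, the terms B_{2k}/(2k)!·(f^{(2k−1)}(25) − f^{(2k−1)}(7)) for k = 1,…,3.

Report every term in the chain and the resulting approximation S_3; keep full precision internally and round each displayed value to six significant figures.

The integral term ∫_7^25 1/x^4 dx = 0.000950484.
Boundary: ½(f(7) + f(25)) = ½(0.000416493 + 2.56000e-06) = 0.000209527.
Integral + boundary = 0.00116001.
Order-1 term: 1/12 · (-4.09600e-07 − (-0.000237996)) = 1.97989e-05.
Partial sum through k=1: 0.00117981.
Order-2 term: −1/720 · (-1.96608e-08 − (-0.000145712)) = -2.02350e-07.
Partial sum through k=2: 0.00117961.
Order-3 term: 1/30240 · (-1.76161e-09 − (-0.000166528)) = 5.50682e-09.

S_3 ≈ 0.00117961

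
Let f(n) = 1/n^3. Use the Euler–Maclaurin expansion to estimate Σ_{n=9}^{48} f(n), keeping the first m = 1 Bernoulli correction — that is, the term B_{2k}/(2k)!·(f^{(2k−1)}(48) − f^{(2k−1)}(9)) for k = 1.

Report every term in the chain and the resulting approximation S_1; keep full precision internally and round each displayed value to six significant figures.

∫_9^48 1/x^3 dx evaluates to 0.00595583.
Boundary: ½(f(9) + f(48)) = ½(0.00137174 + 9.04225e-06) = 0.000690392.
Integral + boundary = 0.00664622.
k=1: B_{2}/(2)! × [f^{(1)}(48) − f^{(1)}(9)] = 1/12 × (-5.65140e-07 − (-0.000457247)) = 3.80569e-05.

S_1 ≈ 0.00668427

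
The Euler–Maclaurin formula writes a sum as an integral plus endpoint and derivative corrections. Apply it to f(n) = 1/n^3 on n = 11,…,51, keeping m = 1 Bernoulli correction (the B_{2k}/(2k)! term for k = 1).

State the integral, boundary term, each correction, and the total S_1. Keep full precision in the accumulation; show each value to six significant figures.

The integral term ∫_11^51 1/x^3 dx = 0.00394000.
½[f(11) + f(51)] = ½[0.000751315 + 7.53858e-06] = 0.000379427.
Running total after boundary: 0.00431942.
k=1: B_{2}/(2)! × [f^{(1)}(51) − f^{(1)}(11)] = 1/12 × (-4.43446e-07 − (-0.000204904)) = 1.70384e-05.

S_1 ≈ 0.00433646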